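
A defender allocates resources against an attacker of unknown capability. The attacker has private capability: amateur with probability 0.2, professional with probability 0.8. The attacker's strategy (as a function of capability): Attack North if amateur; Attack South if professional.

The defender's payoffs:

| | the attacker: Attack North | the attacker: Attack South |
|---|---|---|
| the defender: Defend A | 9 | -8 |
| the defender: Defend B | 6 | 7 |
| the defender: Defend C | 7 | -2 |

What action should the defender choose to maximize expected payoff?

E[Defend A] = 0.2·(9) + 0.8·(-8) = -4.6
E[Defend B] = 0.2·(6) + 0.8·(7) = 6.8
E[Defend C] = 0.2·(7) + 0.8·(-2) = -0.2
Best response: Defend B (6.8 is the largest).

Defend B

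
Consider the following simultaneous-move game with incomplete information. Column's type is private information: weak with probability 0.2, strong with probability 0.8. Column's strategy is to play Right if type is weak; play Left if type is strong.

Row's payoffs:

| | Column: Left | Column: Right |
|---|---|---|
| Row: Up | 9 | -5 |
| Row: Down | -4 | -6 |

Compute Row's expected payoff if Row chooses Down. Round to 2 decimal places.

E[Down] = 0.2·(-6) + 0.8·(-4) = (-1.2) + (-3.2) = -4.4

-4.40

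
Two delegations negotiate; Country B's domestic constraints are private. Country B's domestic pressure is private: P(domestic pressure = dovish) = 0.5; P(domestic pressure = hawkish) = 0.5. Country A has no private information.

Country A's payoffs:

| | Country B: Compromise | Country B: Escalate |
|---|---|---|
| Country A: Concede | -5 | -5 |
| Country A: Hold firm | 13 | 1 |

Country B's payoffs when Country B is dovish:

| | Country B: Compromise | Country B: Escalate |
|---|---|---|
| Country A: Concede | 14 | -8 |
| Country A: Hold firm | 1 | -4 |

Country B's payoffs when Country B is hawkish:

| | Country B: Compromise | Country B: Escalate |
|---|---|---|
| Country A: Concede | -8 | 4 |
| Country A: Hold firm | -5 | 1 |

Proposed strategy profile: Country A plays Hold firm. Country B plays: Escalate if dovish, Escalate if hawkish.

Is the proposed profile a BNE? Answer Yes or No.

Country A plays Hold firm: E[Hold firm] = 0.5·(1) + 0.5·(1) = 1; E[Concede] = -5. Best-responding. ✓
Country B (domestic pressure dovish), facing Hold firm: Compromise gives 1, Escalate gives -4. Proposed Escalate is not best — profitable deviation exists. ✗
Country B (domestic pressure hawkish), facing Hold firm: Compromise gives -5, Escalate gives 1. Proposed Escalate is best. ✓

No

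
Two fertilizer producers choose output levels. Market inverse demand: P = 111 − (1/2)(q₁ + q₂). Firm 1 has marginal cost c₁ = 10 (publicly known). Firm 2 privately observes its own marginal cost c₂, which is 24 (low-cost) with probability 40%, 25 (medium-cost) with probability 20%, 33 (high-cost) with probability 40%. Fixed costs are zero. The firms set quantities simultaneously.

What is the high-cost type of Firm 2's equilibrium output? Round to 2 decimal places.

Type-c best response for Firm 2: q₂(c) = (111 − c) − q₁/2.
Firm 1 maximizes expected profit; its first-order condition is 111 − q₁ − (1/2)E[q₂] − 10 = 0.
Substituting E[q₂] and solving: E[c₂] = 27.8, so q₁ = (111 − 2·10 + 27.8)/(3/2) = 79.2.
q₂(high-cost) = (111 − 33 − (1/2)·79.2) = 38.4.

38.40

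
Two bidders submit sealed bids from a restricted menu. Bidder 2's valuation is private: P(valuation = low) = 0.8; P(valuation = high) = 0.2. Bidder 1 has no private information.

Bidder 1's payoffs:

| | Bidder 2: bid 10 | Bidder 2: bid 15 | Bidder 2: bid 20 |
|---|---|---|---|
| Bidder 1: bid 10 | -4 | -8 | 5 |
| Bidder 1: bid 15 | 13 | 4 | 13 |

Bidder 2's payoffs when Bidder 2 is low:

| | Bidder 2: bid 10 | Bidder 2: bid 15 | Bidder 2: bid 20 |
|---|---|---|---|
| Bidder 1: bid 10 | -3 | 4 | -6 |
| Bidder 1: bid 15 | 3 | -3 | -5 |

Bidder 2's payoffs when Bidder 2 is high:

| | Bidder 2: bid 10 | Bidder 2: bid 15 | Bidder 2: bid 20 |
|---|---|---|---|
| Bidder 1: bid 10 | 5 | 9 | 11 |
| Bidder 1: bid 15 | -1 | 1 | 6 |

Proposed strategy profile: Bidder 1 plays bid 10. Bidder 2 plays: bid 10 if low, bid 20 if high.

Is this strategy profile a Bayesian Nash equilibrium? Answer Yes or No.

Bidder 1 plays bid 10: E[bid 10] = 0.8·(-4) + 0.2·(5) = -2.2; E[bid 15] = 13. Not best-responding. ✗
Bidder 2 (valuation low), facing bid 10: bid 10 gives -3, bid 15 gives 4, bid 20 gives -6. Proposed bid 10 is not best — profitable deviation exists. ✗
Bidder 2 (valuation high), facing bid 10: bid 10 gives 5, bid 15 gives 9, bid 20 gives 11. Proposed bid 20 is best. ✓

No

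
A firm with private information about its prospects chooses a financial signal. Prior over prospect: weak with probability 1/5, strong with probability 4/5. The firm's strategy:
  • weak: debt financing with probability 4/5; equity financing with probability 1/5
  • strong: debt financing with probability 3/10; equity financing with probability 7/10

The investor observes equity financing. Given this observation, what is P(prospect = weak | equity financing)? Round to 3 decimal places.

P(equity financing) = (1/5)·(1/5) + (4/5)·(7/10) = 3/5
P(weak | equity financing) = ((1/5)·(1/5)) / (3/5) = (1/25) / (3/5) = 1/15

0.067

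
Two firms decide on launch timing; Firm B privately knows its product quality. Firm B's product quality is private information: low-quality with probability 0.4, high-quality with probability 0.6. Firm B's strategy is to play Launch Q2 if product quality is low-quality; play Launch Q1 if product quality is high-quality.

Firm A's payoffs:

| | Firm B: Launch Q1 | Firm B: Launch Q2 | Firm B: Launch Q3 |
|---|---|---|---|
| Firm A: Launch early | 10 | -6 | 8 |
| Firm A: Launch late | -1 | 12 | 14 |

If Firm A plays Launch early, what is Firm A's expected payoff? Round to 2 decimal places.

3.60

E[Launch early] = 0.4·(-6) + 0.6·10 = (-2.4) + 6 = 3.6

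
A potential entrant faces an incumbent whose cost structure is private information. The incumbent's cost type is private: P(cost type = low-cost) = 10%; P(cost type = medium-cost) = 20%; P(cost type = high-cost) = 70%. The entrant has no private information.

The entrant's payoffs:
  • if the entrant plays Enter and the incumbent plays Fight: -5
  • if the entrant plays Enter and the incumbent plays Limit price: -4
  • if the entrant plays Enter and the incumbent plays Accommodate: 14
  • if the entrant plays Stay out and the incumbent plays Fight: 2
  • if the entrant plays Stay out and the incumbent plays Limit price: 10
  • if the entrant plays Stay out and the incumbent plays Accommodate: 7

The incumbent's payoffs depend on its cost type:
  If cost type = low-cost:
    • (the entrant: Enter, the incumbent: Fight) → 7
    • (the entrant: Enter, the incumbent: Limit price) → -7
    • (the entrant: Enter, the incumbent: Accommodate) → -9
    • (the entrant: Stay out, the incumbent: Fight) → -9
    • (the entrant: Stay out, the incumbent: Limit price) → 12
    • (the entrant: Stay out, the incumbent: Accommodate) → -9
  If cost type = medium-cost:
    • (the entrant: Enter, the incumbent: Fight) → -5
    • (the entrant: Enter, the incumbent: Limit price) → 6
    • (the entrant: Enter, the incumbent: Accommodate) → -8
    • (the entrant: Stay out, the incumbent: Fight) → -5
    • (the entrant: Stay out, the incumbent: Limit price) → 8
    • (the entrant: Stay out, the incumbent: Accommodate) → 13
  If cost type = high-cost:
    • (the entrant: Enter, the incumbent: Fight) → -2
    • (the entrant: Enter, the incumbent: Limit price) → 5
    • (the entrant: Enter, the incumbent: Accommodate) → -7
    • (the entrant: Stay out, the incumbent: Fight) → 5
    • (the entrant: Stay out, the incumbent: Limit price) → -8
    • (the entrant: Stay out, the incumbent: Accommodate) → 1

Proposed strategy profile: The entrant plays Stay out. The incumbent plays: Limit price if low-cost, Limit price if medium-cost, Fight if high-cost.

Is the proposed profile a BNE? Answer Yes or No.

The entrant plays Stay out: E[Stay out] = 0.1·(10) + 0.2·(10) + 0.7·(2) = 4.4; E[Enter] = -4.7. Best-responding. ✓
The incumbent (cost type low-cost), facing Stay out: Fight gives -9, Limit price gives 12, Accommodate gives -9. Proposed Limit price is best. ✓
The incumbent (cost type medium-cost), facing Stay out: Fight gives -5, Limit price gives 8, Accommodate gives 13. Proposed Limit price is not best — profitable deviation exists. ✗
The incumbent (cost type high-cost), facing Stay out: Fight gives 5, Limit price gives -8, Accommodate gives 1. Proposed Fight is best. ✓

No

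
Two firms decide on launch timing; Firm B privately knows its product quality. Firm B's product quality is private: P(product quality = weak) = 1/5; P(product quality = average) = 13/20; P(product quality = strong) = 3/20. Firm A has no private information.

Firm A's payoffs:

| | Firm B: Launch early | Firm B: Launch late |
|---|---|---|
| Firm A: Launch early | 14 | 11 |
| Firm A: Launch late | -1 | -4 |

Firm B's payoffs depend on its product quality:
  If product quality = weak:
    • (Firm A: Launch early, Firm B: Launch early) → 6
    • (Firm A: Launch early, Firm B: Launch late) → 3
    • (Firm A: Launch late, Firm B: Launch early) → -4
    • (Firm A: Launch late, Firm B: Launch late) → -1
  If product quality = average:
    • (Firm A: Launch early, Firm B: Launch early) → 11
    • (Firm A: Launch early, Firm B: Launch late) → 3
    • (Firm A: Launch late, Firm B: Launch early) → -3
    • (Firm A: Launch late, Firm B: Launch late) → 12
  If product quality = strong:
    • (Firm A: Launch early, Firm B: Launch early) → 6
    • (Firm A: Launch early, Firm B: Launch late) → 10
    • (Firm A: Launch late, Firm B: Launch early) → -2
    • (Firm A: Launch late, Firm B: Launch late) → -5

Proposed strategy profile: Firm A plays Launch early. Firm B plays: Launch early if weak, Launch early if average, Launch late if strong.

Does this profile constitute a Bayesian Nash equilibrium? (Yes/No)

Yes

Firm A plays Launch early: E[Launch early] = 1/5·(14) + 13/20·(14) + 3/20·(11) = 271/20; E[Launch late] = -29/20. Best-responding. ✓
Firm B (product quality weak), facing Launch early: Launch early gives 6, Launch late gives 3. Proposed Launch early is best. ✓
Firm B (product quality average), facing Launch early: Launch early gives 11, Launch late gives 3. Proposed Launch early is best. ✓
Firm B (product quality strong), facing Launch early: Launch early gives 6, Launch late gives 10. Proposed Launch late is best. ✓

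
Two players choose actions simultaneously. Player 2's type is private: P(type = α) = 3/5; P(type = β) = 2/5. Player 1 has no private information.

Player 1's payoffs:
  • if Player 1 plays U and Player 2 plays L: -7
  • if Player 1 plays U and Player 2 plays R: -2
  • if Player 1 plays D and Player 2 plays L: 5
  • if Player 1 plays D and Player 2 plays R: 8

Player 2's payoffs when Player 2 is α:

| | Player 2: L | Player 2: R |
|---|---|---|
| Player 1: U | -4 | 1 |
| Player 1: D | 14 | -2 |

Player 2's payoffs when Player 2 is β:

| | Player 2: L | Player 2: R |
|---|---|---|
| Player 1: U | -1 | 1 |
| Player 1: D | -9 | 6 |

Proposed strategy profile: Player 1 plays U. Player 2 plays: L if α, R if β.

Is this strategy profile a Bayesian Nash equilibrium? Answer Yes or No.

No

Player 1 plays U: E[U] = 3/5·(-7) + 2/5·(-2) = -5; E[D] = 31/5. Not best-responding. ✗
Player 2 (type α), facing U: L gives -4, R gives 1. Proposed L is not best — profitable deviation exists. ✗
Player 2 (type β), facing U: L gives -1, R gives 1. Proposed R is best. ✓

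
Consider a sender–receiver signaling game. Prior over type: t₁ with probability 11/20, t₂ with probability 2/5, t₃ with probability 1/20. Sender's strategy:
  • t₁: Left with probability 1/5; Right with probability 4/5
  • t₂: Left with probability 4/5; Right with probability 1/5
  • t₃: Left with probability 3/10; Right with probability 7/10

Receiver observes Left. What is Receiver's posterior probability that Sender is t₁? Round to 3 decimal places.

0.247

Apply Bayes' rule using the sender's strategy as the likelihood.
P(Left) = (11/20)·(1/5) + (2/5)·(4/5) + (1/20)·(3/10) = 89/200
P(t₁ | Left) = ((11/20)·(1/5)) / (89/200) = (11/100) / (89/200) = 22/89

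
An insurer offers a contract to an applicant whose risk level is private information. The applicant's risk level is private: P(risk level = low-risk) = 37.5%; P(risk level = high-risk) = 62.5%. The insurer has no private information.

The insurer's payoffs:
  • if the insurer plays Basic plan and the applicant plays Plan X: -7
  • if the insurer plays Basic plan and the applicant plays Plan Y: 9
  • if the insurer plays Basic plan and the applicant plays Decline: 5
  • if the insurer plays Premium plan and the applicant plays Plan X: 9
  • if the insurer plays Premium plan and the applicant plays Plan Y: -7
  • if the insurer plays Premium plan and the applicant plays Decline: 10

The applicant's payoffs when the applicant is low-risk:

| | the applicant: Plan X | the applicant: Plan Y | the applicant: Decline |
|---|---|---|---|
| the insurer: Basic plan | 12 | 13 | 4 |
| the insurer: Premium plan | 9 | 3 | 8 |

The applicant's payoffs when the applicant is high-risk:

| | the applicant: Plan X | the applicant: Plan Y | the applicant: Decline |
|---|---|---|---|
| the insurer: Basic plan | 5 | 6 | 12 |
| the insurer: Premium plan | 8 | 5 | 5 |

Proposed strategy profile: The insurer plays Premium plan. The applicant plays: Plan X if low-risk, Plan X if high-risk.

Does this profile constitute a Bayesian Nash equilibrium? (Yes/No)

Yes

The insurer plays Premium plan: E[Premium plan] = 0.375·(9) + 0.625·(9) = 9; E[Basic plan] = -7. Best-responding. ✓
The applicant (risk level low-risk), facing Premium plan: Plan X gives 9, Plan Y gives 3, Decline gives 8. Proposed Plan X is best. ✓
The applicant (risk level high-risk), facing Premium plan: Plan X gives 8, Plan Y gives 5, Decline gives 5. Proposed Plan X is best. ✓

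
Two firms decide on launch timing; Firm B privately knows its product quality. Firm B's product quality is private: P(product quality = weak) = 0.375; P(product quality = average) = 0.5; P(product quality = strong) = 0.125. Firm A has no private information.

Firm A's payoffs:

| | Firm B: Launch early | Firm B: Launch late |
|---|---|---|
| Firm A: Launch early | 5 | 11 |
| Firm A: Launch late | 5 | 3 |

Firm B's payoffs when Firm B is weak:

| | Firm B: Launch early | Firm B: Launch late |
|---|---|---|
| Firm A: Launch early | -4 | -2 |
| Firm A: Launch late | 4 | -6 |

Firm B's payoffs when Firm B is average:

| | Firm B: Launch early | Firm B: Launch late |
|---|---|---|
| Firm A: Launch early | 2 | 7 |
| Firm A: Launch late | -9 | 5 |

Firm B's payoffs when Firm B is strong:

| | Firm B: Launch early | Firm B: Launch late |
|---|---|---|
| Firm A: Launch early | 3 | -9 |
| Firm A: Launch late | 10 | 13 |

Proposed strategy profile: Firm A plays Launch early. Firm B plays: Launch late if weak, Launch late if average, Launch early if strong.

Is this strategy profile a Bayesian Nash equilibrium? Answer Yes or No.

Firm A plays Launch early: E[Launch early] = 0.375·(11) + 0.5·(11) + 0.125·(5) = 10.25; E[Launch late] = 3.25. Best-responding. ✓
Firm B (product quality weak), facing Launch early: Launch early gives -4, Launch late gives -2. Proposed Launch late is best. ✓
Firm B (product quality average), facing Launch early: Launch early gives 2, Launch late gives 7. Proposed Launch late is best. ✓
Firm B (product quality strong), facing Launch early: Launch early gives 3, Launch late gives -9. Proposed Launch early is best. ✓

Yes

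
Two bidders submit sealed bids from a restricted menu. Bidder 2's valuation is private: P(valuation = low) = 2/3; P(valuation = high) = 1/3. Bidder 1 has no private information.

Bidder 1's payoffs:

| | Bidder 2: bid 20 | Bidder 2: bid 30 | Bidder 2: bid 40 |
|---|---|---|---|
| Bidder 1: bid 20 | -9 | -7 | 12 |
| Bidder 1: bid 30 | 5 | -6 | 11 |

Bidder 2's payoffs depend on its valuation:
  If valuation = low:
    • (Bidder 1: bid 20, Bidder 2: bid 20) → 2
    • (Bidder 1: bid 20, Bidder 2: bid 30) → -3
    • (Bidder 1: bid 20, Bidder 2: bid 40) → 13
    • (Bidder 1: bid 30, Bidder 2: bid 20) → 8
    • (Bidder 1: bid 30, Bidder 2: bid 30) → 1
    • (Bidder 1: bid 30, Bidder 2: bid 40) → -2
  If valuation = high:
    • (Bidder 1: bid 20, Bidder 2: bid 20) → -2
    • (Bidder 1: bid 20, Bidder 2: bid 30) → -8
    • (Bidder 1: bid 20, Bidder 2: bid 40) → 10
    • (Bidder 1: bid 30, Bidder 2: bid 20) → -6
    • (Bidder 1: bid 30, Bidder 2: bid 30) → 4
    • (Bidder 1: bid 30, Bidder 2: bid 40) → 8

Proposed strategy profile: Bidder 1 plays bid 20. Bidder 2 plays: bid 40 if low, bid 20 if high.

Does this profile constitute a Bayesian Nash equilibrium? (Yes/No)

A profile is a BNE iff every type of every player is best-responding given beliefs about the other side.
Bidder 1 plays bid 20: E[bid 20] = 2/3·(12) + 1/3·(-9) = 5; E[bid 30] = 9. Not best-responding. ✗
Bidder 2 (valuation low), facing bid 20: bid 20 gives 2, bid 30 gives -3, bid 40 gives 13. Proposed bid 40 is best. ✓
Bidder 2 (valuation high), facing bid 20: bid 20 gives -2, bid 30 gives -8, bid 40 gives 10. Proposed bid 20 is not best — profitable deviation exists. ✗

No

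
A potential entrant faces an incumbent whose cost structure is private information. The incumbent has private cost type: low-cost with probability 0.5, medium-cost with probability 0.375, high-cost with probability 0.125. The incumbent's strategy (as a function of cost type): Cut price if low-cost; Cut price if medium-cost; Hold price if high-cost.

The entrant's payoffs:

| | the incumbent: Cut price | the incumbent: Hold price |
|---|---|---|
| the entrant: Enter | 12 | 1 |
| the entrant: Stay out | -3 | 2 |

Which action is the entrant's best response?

Enter

E[Enter] = 0.5·(12) + 0.375·(12) + 0.125·(1) = 10.625
E[Stay out] = 0.5·(-3) + 0.375·(-3) + 0.125·(2) = -2.375
Best response: Enter (10.625 is the largest).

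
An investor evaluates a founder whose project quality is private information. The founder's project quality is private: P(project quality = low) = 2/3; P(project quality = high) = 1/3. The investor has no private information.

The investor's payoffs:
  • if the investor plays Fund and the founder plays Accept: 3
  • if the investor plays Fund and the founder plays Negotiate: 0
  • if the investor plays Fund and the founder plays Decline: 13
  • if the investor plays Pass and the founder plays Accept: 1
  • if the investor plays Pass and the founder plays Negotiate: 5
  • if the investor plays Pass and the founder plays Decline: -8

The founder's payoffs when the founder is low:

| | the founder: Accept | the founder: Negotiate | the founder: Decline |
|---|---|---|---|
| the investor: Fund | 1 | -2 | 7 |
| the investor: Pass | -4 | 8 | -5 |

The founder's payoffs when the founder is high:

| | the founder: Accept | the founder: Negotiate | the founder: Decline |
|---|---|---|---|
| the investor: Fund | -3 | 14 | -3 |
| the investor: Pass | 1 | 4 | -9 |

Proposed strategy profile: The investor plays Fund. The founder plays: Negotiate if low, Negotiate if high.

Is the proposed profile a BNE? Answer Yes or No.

A profile is a BNE iff every type of every player is best-responding given beliefs about the other side.
The investor plays Fund: E[Fund] = 2/3·(0) + 1/3·(0) = 0; E[Pass] = 5. Not best-responding. ✗
The founder (project quality low), facing Fund: Accept gives 1, Negotiate gives -2, Decline gives 7. Proposed Negotiate is not best — profitable deviation exists. ✗
The founder (project quality high), facing Fund: Accept gives -3, Negotiate gives 14, Decline gives -3. Proposed Negotiate is best. ✓

No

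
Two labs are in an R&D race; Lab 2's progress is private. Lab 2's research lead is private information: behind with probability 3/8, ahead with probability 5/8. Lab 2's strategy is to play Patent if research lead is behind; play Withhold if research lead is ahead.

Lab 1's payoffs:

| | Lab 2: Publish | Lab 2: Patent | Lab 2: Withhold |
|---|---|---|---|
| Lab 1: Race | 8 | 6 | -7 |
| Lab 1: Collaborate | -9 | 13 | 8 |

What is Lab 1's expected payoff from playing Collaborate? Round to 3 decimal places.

9.875

Take the expectation over Lab 2's research lead, weighting each type's action by its prior probability.
E[Collaborate] = 3/8·13 + 5/8·8 = 39/8 + 5 = 79/8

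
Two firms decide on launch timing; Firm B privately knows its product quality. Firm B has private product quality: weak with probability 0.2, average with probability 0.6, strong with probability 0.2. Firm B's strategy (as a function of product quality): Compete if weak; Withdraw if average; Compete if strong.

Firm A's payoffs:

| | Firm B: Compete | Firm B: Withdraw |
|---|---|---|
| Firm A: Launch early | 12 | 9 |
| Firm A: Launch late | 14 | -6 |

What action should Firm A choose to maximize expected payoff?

Launch early

Compute Firm A's expected payoff for each action, taking the expectation over Firm B's type.
E[Launch early] = 0.2·(12) + 0.6·(9) + 0.2·(12) = 10.2
E[Launch late] = 0.2·(14) + 0.6·(-6) + 0.2·(14) = 2
Best response: Launch early (10.2 is the largest).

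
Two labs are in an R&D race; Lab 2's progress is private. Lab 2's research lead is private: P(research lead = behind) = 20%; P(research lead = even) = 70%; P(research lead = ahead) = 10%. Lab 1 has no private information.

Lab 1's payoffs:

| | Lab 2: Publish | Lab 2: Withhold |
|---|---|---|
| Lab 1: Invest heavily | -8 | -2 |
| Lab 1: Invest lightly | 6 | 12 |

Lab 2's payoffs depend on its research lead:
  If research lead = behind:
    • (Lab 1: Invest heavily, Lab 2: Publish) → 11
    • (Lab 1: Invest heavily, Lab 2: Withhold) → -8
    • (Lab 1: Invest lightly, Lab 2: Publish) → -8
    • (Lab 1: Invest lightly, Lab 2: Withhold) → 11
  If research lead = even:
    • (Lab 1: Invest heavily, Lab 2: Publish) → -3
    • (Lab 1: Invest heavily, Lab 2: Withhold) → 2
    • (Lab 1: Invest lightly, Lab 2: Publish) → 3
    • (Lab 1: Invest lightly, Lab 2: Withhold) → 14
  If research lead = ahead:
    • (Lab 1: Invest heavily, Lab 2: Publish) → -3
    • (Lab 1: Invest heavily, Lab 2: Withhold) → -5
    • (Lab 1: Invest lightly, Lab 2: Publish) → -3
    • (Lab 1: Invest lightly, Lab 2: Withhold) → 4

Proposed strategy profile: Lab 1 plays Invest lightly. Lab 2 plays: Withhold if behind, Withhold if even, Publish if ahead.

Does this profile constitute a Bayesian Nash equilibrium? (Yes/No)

No

Lab 1 plays Invest lightly: E[Invest lightly] = 0.2·(12) + 0.7·(12) + 0.1·(6) = 11.4; E[Invest heavily] = -2.6. Best-responding. ✓
Lab 2 (research lead behind), facing Invest lightly: Publish gives -8, Withhold gives 11. Proposed Withhold is best. ✓
Lab 2 (research lead even), facing Invest lightly: Publish gives 3, Withhold gives 14. Proposed Withhold is best. ✓
Lab 2 (research lead ahead), facing Invest lightly: Publish gives -3, Withhold gives 4. Proposed Publish is not best — profitable deviation exists. ✗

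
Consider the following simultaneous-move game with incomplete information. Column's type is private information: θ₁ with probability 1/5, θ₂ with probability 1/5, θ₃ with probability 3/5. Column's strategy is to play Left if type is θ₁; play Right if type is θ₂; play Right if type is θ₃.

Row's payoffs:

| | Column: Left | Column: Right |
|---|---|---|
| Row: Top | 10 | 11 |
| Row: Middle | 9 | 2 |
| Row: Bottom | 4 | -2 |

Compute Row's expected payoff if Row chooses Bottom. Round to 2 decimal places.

-0.80

E[Bottom] = 1/5·4 + 1/5·(-2) + 3/5·(-2) = 4/5 + (-2/5) + (-6/5) = -4/5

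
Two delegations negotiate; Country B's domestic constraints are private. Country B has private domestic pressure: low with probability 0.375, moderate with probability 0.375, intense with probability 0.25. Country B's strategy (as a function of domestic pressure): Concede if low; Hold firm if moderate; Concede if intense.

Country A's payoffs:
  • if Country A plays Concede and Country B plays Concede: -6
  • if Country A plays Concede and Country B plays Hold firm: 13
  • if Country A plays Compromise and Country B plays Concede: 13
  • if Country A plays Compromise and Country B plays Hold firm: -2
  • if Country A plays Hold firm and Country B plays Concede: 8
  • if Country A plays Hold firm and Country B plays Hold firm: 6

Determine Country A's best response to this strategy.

Compromise

Compute Country A's expected payoff for each action, taking the expectation over Country B's type.
E[Concede] = 0.375·(-6) + 0.375·(13) + 0.25·(-6) = 1.125
E[Compromise] = 0.375·(13) + 0.375·(-2) + 0.25·(13) = 7.375
E[Hold firm] = 0.375·(8) + 0.375·(6) + 0.25·(8) = 7.25
Best response: Compromise (7.375 is the largest).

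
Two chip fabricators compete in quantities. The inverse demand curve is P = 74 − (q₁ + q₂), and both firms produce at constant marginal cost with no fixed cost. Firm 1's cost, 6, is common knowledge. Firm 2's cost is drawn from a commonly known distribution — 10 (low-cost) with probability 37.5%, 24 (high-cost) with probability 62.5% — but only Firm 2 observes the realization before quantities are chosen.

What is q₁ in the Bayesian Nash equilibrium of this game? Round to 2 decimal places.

26.92

Each type of Firm 2 best-responds to q₁; Firm 1 best-responds to the expected q₂ over Firm 2's types.
Firm 2 with cost c maximizes (74 − (q₁+q₂) − c)·q₂, giving q₂(c) = (74 − c − q₁)/2.
E[c₂] = 0.375·10 + 0.625·24 = 18.75
Firm 1's FOC against E[q₂] yields q₁ = (74 − 2·6 + E[c₂])/3 = (74 − 12 + 18.75)/3 = 26.9167.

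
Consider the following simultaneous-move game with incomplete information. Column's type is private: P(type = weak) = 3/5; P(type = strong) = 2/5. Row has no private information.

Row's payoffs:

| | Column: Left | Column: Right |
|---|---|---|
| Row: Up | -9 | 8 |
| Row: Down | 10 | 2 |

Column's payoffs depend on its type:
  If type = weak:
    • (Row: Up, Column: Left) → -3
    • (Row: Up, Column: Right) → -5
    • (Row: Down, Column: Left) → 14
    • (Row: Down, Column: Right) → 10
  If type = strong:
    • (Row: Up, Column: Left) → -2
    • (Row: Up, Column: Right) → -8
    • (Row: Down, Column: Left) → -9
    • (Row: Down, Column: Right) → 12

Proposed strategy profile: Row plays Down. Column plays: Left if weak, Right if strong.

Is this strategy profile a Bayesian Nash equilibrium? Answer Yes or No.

Yes

Row plays Down: E[Down] = 3/5·(10) + 2/5·(2) = 34/5; E[Up] = -11/5. Best-responding. ✓
Column (type weak), facing Down: Left gives 14, Right gives 10. Proposed Left is best. ✓
Column (type strong), facing Down: Left gives -9, Right gives 12. Proposed Right is best. ✓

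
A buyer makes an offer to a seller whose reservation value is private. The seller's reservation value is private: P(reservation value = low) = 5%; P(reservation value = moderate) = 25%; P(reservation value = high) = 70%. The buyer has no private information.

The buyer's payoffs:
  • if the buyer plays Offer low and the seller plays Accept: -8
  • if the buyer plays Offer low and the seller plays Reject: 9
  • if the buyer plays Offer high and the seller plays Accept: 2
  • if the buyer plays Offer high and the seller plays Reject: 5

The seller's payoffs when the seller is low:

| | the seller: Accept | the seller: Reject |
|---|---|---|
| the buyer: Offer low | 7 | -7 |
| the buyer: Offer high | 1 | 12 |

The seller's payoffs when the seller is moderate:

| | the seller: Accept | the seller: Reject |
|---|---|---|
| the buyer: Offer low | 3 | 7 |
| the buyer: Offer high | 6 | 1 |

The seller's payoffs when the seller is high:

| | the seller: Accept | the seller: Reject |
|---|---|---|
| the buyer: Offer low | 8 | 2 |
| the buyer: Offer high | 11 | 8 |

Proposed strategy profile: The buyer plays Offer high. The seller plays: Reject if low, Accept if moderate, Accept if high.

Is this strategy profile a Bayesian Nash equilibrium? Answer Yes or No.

Yes

The buyer plays Offer high: E[Offer high] = 0.05·(5) + 0.25·(2) + 0.7·(2) = 2.15; E[Offer low] = -7.15. Best-responding. ✓
The seller (reservation value low), facing Offer high: Accept gives 1, Reject gives 12. Proposed Reject is best. ✓
The seller (reservation value moderate), facing Offer high: Accept gives 6, Reject gives 1. Proposed Accept is best. ✓
The seller (reservation value high), facing Offer high: Accept gives 11, Reject gives 8. Proposed Accept is best. ✓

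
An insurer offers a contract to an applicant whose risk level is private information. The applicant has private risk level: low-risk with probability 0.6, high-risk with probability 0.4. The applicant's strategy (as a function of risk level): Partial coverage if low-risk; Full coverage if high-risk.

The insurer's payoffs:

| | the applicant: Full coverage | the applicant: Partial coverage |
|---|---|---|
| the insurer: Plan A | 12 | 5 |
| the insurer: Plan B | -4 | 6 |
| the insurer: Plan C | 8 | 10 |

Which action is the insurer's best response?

Compute the insurer's expected payoff for each action, taking the expectation over the applicant's type.
E[Plan A] = 0.6·(5) + 0.4·(12) = 7.8
E[Plan B] = 0.6·(6) + 0.4·(-4) = 2
E[Plan C] = 0.6·(10) + 0.4·(8) = 9.2
Best response: Plan C (9.2 is the largest).

Plan C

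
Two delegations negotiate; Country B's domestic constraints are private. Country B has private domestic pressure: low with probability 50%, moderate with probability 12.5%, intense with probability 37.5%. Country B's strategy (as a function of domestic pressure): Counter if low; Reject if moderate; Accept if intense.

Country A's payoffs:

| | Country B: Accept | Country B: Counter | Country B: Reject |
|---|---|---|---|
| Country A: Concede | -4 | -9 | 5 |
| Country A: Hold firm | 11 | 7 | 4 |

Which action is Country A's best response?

E[Concede] = 0.5·(-9) + 0.125·(5) + 0.375·(-4) = -5.375
E[Hold firm] = 0.5·(7) + 0.125·(4) + 0.375·(11) = 8.125
Best response: Hold firm (8.125 is the largest).

Hold firm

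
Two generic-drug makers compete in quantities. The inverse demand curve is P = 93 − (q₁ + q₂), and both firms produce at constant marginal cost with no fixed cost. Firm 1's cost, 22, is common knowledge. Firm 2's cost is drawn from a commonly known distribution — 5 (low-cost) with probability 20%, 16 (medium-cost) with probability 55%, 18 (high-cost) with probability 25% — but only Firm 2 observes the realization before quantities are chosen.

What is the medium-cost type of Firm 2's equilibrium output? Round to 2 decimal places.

27.95

Type-c best response for Firm 2: q₂(c) = (93 − c)/2 − q₁/2.
Firm 1 maximizes expected profit; its first-order condition is 93 − 2q₁ − E[q₂] − 22 = 0.
Substituting E[q₂] and solving: E[c₂] = 14.3, so q₁ = (93 − 2·22 + 14.3)/3 = 21.1.
q₂(medium-cost) = (93 − 16 − 21.1)/2 = 27.95.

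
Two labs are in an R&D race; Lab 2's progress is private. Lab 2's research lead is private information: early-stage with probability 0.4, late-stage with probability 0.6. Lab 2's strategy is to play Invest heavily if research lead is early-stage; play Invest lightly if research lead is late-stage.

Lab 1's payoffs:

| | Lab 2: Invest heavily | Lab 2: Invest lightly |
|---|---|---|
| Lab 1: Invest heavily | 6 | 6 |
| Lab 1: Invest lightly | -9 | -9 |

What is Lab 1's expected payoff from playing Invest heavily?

6

E[Invest heavily] = 0.4·6 + 0.6·6 = 2.4 + 3.6 = 6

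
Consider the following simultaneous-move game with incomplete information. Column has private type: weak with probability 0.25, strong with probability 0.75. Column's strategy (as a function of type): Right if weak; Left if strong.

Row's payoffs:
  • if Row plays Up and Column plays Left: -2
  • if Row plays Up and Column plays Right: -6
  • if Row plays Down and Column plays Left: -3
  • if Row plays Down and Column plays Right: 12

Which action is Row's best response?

Down

E[Up] = 0.25·(-6) + 0.75·(-2) = -3
E[Down] = 0.25·(12) + 0.75·(-3) = 0.75
Best response: Down (0.75 is the largest).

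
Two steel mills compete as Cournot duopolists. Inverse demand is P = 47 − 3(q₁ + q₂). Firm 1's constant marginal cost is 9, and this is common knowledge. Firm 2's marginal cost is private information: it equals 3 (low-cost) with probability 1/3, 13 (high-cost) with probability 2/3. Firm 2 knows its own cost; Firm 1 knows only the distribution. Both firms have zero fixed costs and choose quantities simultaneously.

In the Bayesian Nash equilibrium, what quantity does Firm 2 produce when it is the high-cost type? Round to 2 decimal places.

3.52

Type-c best response for Firm 2: q₂(c) = (47 − c)/6 − q₁/2.
Firm 1 maximizes expected profit; its first-order condition is 47 − 6q₁ − 3E[q₂] − 9 = 0.
Substituting E[q₂] and solving: E[c₂] = 9.66667, so q₁ = (47 − 2·9 + 9.66667)/9 = 4.2963.
q₂(high-cost) = (47 − 13 − 3·4.2963)/6 = 3.51852.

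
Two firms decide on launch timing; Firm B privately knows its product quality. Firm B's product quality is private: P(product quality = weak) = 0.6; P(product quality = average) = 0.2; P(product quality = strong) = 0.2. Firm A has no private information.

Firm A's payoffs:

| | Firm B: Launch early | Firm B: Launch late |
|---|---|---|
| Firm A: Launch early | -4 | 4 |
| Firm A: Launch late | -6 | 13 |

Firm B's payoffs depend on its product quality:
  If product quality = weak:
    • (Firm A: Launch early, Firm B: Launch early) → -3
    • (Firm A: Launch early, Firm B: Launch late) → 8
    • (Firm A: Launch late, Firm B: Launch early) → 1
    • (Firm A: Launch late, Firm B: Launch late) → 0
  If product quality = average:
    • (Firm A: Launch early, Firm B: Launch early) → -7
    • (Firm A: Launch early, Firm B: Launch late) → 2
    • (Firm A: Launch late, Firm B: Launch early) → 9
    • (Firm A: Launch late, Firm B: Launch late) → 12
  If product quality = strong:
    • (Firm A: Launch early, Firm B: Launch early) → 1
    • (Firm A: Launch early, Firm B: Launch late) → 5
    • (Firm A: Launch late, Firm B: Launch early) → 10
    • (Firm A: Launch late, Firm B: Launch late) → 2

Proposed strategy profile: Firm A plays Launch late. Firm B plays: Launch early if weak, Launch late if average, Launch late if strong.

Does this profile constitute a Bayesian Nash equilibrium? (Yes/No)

A profile is a BNE iff every type of every player is best-responding given beliefs about the other side.
Firm A plays Launch late: E[Launch late] = 0.6·(-6) + 0.2·(13) + 0.2·(13) = 1.6; E[Launch early] = -0.8. Best-responding. ✓
Firm B (product quality weak), facing Launch late: Launch early gives 1, Launch late gives 0. Proposed Launch early is best. ✓
Firm B (product quality average), facing Launch late: Launch early gives 9, Launch late gives 12. Proposed Launch late is best. ✓
Firm B (product quality strong), facing Launch late: Launch early gives 10, Launch late gives 2. Proposed Launch late is not best — profitable deviation exists. ✗

No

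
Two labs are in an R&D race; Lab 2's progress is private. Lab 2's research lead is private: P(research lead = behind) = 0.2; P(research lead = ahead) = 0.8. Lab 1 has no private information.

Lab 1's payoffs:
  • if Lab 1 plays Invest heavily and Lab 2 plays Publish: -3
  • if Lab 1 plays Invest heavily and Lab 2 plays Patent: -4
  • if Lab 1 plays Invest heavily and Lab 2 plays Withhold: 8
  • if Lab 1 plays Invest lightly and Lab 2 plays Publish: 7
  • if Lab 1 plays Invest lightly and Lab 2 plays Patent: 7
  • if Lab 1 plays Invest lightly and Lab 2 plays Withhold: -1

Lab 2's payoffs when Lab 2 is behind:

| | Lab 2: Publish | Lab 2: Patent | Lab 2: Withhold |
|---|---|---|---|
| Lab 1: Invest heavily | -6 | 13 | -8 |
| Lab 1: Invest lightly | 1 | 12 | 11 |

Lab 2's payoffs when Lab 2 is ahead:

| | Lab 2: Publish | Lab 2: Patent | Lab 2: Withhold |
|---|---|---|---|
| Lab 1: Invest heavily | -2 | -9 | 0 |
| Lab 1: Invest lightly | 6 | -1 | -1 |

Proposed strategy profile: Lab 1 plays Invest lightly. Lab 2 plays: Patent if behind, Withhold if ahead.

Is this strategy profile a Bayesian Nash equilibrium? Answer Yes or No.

No

Lab 1 plays Invest lightly: E[Invest lightly] = 0.2·(7) + 0.8·(-1) = 0.6; E[Invest heavily] = 5.6. Not best-responding. ✗
Lab 2 (research lead behind), facing Invest lightly: Publish gives 1, Patent gives 12, Withhold gives 11. Proposed Patent is best. ✓
Lab 2 (research lead ahead), facing Invest lightly: Publish gives 6, Patent gives -1, Withhold gives -1. Proposed Withhold is not best — profitable deviation exists. ✗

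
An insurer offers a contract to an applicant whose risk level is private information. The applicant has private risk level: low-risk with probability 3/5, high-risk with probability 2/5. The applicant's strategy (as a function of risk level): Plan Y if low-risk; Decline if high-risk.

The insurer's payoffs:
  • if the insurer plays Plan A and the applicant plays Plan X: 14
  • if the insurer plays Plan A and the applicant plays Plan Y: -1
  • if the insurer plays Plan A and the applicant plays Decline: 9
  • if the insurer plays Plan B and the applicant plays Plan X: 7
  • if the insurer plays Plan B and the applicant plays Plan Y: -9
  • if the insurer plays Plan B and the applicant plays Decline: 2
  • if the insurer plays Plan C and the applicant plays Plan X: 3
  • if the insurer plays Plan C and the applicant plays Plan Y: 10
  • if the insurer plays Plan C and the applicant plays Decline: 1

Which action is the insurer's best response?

Compute the insurer's expected payoff for each action, taking the expectation over the applicant's type.
E[Plan A] = 3/5·(-1) + 2/5·(9) = 3
E[Plan B] = 3/5·(-9) + 2/5·(2) = -23/5
E[Plan C] = 3/5·(10) + 2/5·(1) = 32/5
Best response: Plan C (32/5 is the largest).

Plan C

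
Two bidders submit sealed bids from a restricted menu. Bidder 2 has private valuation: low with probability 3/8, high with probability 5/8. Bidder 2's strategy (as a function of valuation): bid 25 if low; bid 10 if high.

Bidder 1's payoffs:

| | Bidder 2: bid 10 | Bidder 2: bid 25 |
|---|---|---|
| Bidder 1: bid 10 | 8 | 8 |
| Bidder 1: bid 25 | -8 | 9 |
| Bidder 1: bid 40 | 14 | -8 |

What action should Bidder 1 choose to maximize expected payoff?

E[bid 10] = 3/8·(8) + 5/8·(8) = 8
E[bid 25] = 3/8·(9) + 5/8·(-8) = -13/8
E[bid 40] = 3/8·(-8) + 5/8·(14) = 23/4
Best response: bid 10 (8 is the largest).

bid 10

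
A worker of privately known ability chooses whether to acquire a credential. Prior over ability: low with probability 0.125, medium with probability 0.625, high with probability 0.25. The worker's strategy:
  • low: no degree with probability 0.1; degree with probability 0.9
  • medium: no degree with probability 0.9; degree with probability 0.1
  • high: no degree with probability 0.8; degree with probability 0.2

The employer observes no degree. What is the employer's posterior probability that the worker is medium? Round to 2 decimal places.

P(no degree) = 0.125·0.1 + 0.625·0.9 + 0.25·0.8 = 0.775
P(medium | no degree) = (0.625·0.9) / 0.775 = 0.5625 / 0.775 = 0.725806

0.73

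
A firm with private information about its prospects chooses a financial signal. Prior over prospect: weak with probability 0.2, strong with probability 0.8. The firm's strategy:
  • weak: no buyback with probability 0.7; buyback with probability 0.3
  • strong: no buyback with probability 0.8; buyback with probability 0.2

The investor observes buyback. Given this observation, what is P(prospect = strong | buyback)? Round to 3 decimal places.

Apply Bayes' rule using the sender's strategy as the likelihood.
P(buyback) = 0.2·0.3 + 0.8·0.2 = 0.22
P(strong | buyback) = (0.8·0.2) / 0.22 = 0.16 / 0.22 = 0.727273

0.727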